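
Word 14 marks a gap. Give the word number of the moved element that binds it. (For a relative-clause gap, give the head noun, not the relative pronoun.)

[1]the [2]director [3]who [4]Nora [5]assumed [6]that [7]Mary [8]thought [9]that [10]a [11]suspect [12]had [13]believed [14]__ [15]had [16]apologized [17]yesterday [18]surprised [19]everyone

The gap at 14 is the subject of "apologized", inside a relative clause.
The relative pronoun is "who" (word 3); it is bound by the head noun immediately before it.
Its filler is the head noun "director", at word 2.

2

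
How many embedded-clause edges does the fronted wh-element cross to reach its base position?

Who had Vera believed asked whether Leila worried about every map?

"who" is extracted from the subject of "asked".
Boundaries crossed, outermost first: [Ø] — 1 in total.

1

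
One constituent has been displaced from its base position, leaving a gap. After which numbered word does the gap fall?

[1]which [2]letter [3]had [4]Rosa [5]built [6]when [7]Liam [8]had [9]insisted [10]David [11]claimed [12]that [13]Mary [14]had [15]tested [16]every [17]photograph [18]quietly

5

The displaced element is "which letter" (word 2).
It functions as the direct object of "built", so the gap sits immediately after word 5 ("built").
Base order: Rosa had built which letter when Liam had insisted David claimed that Mary had tested every photograph quietly.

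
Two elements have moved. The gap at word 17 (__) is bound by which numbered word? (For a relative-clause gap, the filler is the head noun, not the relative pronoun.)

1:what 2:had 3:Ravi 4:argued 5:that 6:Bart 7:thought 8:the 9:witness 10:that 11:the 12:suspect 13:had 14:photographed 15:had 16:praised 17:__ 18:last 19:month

1

The marked gap is the direct object of "praised".
Its filler is the fronted wh-phrase "what", at word 1.
(The other dependency links word 9 to a gap after word 14.)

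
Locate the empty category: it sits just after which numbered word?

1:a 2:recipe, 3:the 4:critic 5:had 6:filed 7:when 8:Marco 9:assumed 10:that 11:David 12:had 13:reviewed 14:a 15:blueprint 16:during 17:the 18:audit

6

The displaced element is "a recipe" (word 2).
It functions as the direct object of "filed", so the gap sits immediately after word 6 ("filed").
Base order: The critic had filed a recipe when Marco assumed that David had reviewed a blueprint during the audit.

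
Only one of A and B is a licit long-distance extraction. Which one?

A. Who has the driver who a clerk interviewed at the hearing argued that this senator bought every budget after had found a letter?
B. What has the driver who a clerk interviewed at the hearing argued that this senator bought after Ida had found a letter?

B

In A, the wh-phrase is extracted from inside an adjunct island (introduced by "after"), which blocks movement.
In B, the extraction path crosses only that-complement boundaries, which are transparent.
So B is grammatical.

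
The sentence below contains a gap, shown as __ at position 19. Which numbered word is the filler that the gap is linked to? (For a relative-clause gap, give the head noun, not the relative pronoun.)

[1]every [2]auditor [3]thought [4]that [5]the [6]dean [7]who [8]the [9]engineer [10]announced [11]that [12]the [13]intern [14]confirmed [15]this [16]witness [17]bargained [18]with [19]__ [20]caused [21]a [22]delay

6

The gap at 19 is the prepositional object of "bargained", inside a relative clause.
The relative pronoun is "who" (word 7); it is bound by the head noun immediately before it.
Its filler is the head noun "dean", at word 6.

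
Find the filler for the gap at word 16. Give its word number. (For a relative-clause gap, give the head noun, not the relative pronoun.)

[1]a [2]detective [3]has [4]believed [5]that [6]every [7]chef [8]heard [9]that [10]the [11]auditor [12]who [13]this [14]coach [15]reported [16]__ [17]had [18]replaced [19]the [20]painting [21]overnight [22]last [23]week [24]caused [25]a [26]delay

The gap at 16 is the subject of "replaced", inside a relative clause.
The relative pronoun is "who" (word 12); it is bound by the head noun immediately before it.
Its filler is the head noun "auditor", at word 11.

11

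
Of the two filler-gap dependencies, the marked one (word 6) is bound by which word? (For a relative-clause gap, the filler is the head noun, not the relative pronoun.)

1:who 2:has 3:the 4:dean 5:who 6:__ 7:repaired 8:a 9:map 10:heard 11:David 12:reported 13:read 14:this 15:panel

The marked gap is inside the relative clause, the subject of "repaired".
Its filler is the head noun "dean" (via "who"), at word 4.
(The other dependency links word 1 to a gap after word 12.)

4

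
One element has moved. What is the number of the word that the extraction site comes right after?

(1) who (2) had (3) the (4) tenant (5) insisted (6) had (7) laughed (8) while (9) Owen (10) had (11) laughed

The displaced element is "who" (word 1).
It is linked across 1 clause boundary (Ø).
It functions as the subject of "laughed", so the gap sits immediately after word 5 ("insisted").
Base order: The tenant had insisted that who had laughed while Owen had laughed.

5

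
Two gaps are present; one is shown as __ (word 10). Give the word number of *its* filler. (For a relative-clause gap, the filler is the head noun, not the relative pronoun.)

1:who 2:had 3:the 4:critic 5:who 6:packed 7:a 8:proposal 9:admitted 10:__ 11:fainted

1

The marked gap is the subject of "fainted".
Its filler is the fronted wh-phrase "who", at word 1.
(The other dependency links word 4 to a gap after word 5.)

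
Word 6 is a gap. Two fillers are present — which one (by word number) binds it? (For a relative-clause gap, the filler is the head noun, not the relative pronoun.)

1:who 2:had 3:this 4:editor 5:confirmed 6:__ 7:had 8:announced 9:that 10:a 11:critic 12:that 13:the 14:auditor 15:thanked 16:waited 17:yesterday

The marked gap is the subject of "announced".
Its filler is the fronted wh-phrase "who", at word 1.
(The other dependency links word 11 to a gap after word 15.)

1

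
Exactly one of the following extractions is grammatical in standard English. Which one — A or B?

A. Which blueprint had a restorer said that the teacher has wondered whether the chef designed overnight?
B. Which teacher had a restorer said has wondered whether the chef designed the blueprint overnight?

In A, the wh-phrase is extracted from inside a wh-island (introduced by "whether"), which blocks movement.
In B, the extraction path crosses only that-complement boundaries, which are transparent.
So B is grammatical.

B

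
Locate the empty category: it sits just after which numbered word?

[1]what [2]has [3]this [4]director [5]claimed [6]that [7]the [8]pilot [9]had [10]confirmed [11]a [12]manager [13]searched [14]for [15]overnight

14

The displaced element is "what" (word 1).
It is linked across 2 clause boundaries (that → Ø).
It functions as the object of the preposition "for" of "searched", so the gap sits immediately after word 14 ("for").
Base order: This director has claimed that the pilot had confirmed a manager searched for what overnight.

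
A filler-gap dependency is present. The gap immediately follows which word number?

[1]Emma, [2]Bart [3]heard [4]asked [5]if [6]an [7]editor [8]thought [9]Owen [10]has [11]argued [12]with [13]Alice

The displaced element is "Emma" (word 1).
It is linked across 1 clause boundary (Ø).
It functions as the subject of "asked", so the gap sits immediately after word 3 ("heard").
Base order: Bart heard that Emma asked if an editor thought Owen has argued with Alice.

3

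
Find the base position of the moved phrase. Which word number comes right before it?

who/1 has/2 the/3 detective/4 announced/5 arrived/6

The displaced element is "who" (word 1).
It is linked across 1 clause boundary (Ø).
It functions as the subject of "arrived", so the gap sits immediately after word 5 ("announced").
Base order: The detective has announced that who arrived.

5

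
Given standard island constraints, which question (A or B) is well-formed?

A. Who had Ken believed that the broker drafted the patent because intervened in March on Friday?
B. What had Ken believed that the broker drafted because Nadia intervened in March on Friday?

In A, the wh-phrase is extracted from inside an adjunct island (introduced by "because"), which blocks movement.
In B, the extraction path crosses only that-complement boundaries, which are transparent.
So B is grammatical.

B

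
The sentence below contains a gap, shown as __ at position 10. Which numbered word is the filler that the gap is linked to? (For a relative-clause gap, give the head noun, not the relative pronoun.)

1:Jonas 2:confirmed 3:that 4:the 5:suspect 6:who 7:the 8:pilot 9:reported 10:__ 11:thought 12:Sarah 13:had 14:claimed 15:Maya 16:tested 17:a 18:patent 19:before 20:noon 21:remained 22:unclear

The gap at 10 is the subject of "thought", inside a relative clause.
The relative pronoun is "who" (word 6); it is bound by the head noun immediately before it.
Its filler is the head noun "suspect", at word 5.

5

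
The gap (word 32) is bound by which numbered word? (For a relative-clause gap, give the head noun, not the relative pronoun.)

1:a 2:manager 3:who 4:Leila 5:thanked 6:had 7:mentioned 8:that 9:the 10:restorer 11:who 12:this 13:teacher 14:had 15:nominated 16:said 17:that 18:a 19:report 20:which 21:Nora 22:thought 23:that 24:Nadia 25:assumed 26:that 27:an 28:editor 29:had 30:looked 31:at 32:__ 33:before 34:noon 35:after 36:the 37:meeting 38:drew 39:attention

The gap at 32 is the prepositional object of "looked", inside a relative clause.
The relative pronoun is "which" (word 20); it is bound by the head noun immediately before it.
Its filler is the head noun "report", at word 19.

19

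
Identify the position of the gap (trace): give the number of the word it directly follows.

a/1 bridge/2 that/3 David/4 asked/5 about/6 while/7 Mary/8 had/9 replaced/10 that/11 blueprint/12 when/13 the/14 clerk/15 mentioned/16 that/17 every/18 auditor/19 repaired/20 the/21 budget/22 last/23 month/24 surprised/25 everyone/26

The displaced element is "a bridge" (word 2).
It functions as the object of the preposition "about" of "asked", so the gap sits immediately after word 6 ("about").
Base order: David asked about a bridge while Mary had replaced that blueprint when the clerk mentioned that every auditor repaired the budget last month.

6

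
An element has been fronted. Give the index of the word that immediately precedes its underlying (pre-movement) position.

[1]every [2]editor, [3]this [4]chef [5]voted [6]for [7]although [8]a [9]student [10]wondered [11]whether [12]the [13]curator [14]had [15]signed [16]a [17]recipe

The displaced element is "every editor" (word 2).
It functions as the object of the preposition "for" of "voted", so the gap sits immediately after word 6 ("for").
Base order: This chef voted for every editor although a student wondered whether the curator had signed a recipe.

6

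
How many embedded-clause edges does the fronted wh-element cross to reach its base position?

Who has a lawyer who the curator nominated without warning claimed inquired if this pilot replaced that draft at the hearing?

1

"who" is extracted from the subject of "inquired".
Boundaries crossed, outermost first: [Ø] — 1 in total.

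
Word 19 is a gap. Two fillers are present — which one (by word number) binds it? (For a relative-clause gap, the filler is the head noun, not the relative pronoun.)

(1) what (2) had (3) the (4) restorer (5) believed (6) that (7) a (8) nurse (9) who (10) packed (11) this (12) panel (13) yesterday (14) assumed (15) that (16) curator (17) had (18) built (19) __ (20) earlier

The marked gap is the direct object of "built".
Its filler is the fronted wh-phrase "what", at word 1.
(The other dependency links word 8 to a gap after word 9.)

1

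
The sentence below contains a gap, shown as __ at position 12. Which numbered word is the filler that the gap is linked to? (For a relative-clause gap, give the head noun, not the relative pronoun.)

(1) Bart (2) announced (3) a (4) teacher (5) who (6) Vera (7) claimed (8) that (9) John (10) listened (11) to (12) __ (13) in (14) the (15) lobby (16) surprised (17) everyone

4

The gap at 12 is the prepositional object of "listened", inside a relative clause.
The relative pronoun is "who" (word 5); it is bound by the head noun immediately before it.
Its filler is the head noun "teacher", at word 4.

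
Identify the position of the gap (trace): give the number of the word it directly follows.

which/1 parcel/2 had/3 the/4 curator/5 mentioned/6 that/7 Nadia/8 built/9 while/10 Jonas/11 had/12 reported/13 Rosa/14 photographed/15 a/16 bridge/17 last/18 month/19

The displaced element is "which parcel" (word 2).
It is linked across 1 clause boundary (that).
It functions as the direct object of "built", so the gap sits immediately after word 9 ("built").
Base order: The curator had mentioned that Nadia built which parcel while Jonas had reported Rosa photographed a bridge last month.

9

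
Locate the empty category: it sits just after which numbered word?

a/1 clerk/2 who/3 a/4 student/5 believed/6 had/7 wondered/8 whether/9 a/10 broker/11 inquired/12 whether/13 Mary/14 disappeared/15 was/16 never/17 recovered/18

6

The displaced element is "a clerk" (word 2).
It is linked across 1 clause boundary (Ø).
It functions as the subject of "wondered", so the gap sits immediately after word 6 ("believed").
Base order: A student believed a clerk had wondered whether a broker inquired whether Mary disappeared.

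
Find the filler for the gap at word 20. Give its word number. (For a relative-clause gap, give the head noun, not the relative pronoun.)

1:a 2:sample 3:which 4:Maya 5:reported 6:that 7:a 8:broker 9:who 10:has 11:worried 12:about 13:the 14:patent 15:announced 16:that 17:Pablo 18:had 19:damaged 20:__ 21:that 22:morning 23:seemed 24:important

2

The gap at 20 is the object of "damaged", inside a relative clause.
The relative pronoun is "which" (word 3); it is bound by the head noun immediately before it.
Its filler is the head noun "sample", at word 2.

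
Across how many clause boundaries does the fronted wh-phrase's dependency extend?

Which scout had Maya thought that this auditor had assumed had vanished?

"which scout" is extracted from the subject of "vanished".
Boundaries crossed, outermost first: [that], [Ø] — 2 in total.

2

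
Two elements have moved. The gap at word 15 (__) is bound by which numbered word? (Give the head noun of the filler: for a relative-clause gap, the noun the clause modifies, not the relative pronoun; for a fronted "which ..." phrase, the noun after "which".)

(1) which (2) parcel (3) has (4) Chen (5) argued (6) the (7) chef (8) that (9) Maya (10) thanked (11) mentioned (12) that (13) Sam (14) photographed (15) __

The marked gap is the direct object of "photographed".
Its filler is the fronted wh-phrase "which parcel", at word 2.
(The other dependency links word 7 to a gap after word 10.)

2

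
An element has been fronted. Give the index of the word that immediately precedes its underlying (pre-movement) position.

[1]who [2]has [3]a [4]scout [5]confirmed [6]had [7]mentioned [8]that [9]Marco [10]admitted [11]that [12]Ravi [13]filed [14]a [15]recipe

5

The displaced element is "who" (word 1).
It is linked across 1 clause boundary (Ø).
It functions as the subject of "mentioned", so the gap sits immediately after word 5 ("confirmed").
Base order: A scout has confirmed that who had mentioned that Marco admitted that Ravi filed a recipe.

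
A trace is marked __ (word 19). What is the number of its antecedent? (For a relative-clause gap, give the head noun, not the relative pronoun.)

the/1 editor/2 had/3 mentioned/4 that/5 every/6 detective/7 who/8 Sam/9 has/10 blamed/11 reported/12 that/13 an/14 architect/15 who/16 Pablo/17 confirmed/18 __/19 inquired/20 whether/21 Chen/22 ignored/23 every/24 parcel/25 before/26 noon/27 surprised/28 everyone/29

15

The gap at 19 is the subject of "inquired", inside a relative clause.
The relative pronoun is "who" (word 16); it is bound by the head noun immediately before it.
Its filler is the head noun "architect", at word 15.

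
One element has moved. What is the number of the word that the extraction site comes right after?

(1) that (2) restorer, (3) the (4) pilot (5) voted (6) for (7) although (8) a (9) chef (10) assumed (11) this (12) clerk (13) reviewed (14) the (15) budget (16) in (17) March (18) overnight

6

The displaced element is "that restorer" (word 2).
It functions as the object of the preposition "for" of "voted", so the gap sits immediately after word 6 ("for").
Base order: The pilot voted for that restorer although a chef assumed this clerk reviewed the budget in March overnight.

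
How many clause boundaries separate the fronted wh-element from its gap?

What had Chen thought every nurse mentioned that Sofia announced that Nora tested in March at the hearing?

3

"what" is extracted from the object of "tested".
Boundaries crossed, outermost first: [Ø], [that], [that] — 3 in total.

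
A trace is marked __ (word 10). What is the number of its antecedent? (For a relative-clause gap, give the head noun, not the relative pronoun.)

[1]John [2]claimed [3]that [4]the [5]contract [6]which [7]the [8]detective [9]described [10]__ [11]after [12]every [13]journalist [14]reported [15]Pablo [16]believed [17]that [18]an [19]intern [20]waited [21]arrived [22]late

The gap at 10 is the object of "described", inside a relative clause.
The relative pronoun is "which" (word 6); it is bound by the head noun immediately before it.
Its filler is the head noun "contract", at word 5.

5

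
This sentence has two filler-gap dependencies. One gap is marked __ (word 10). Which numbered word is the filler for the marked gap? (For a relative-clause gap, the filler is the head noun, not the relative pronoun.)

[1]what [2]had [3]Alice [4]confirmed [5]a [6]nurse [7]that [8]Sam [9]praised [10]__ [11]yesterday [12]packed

6

The marked gap is inside the relative clause, the direct object of "praised".
Its filler is the head noun "nurse" (via "that"), at word 6.
(The other dependency links word 1 to a gap after word 12.)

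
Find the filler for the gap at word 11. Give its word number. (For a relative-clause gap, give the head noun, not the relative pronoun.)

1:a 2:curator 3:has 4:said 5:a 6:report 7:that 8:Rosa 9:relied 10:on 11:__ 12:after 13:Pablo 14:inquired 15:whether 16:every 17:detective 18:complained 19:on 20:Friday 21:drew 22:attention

The gap at 11 is the prepositional object of "relied", inside a relative clause.
The relative pronoun is "that" (word 7); it is bound by the head noun immediately before it.
Its filler is the head noun "report", at word 6.

6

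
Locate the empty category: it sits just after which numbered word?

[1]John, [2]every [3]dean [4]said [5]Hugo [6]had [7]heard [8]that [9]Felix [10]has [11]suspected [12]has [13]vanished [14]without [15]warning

11

The displaced element is "John" (word 1).
It is linked across 3 clause boundaries (Ø → that → Ø).
It functions as the subject of "vanished", so the gap sits immediately after word 11 ("suspected").
Base order: Every dean said Hugo had heard that Felix has suspected that John has vanished without warning.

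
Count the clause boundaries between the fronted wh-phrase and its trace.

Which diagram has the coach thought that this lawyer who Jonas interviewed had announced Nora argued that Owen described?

"which diagram" is extracted from the object of "described".
Boundaries crossed, outermost first: [that], [Ø], [that] — 3 in total.

3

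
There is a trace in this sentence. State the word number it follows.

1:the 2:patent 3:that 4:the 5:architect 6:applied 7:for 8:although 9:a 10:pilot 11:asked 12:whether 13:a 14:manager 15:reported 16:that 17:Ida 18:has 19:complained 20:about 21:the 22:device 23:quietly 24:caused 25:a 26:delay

The displaced element is "the patent" (word 2).
It functions as the object of the preposition "for" of "applied", so the gap sits immediately after word 7 ("for").
Base order: The architect applied for the patent although a pilot asked whether a manager reported that Ida has complained about the device quietly.

7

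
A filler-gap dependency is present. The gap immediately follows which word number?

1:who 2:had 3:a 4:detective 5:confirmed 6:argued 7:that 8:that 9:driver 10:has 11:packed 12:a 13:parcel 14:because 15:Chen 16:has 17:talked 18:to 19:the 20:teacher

5

The displaced element is "who" (word 1).
It is linked across 1 clause boundary (Ø).
It functions as the subject of "argued", so the gap sits immediately after word 5 ("confirmed").
Base order: A detective had confirmed who argued that that driver has packed a parcel because Chen has talked to the teacher.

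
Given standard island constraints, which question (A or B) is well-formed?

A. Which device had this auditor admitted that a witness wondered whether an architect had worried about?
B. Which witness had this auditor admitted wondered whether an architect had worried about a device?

In A, the wh-phrase is extracted from inside a wh-island (introduced by "whether"), which blocks movement.
In B, the extraction path crosses only that-complement boundaries, which are transparent.
So B is grammatical.

B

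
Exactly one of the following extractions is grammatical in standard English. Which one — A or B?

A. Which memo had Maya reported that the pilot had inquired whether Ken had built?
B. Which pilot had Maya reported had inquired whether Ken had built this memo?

In A, the wh-phrase is extracted from inside a wh-island (introduced by "whether"), which blocks movement.
In B, the extraction path crosses only that-complement boundaries, which are transparent.
So B is grammatical.

B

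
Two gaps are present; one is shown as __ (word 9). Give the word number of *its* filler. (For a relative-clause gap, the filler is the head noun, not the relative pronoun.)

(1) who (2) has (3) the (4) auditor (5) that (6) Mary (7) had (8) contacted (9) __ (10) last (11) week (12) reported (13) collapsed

The marked gap is inside the relative clause, the direct object of "contacted".
Its filler is the head noun "auditor" (via "that"), at word 4.
(The other dependency links word 1 to a gap after word 12.)

4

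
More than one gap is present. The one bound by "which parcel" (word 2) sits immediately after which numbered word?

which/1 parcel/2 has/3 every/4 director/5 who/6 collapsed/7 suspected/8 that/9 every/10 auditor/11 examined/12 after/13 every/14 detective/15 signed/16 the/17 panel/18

The displaced element is "which parcel" (word 2).
It is linked across 1 clause boundary (that).
It functions as the direct object of "examined", so the gap sits immediately after word 12 ("examined").
Base order: Every director who collapsed has suspected that every auditor examined which parcel after every detective signed the panel.

12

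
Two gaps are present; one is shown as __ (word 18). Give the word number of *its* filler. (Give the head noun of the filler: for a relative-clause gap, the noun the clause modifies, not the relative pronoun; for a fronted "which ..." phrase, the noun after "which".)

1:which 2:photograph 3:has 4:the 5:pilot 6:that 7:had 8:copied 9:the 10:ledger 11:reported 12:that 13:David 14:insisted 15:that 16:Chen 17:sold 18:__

The marked gap is the direct object of "sold".
Its filler is the fronted wh-phrase "which photograph", at word 2.
(The other dependency links word 5 to a gap after word 6.)

2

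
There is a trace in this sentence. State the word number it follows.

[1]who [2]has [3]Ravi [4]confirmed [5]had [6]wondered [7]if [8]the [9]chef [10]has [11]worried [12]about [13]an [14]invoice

4

The displaced element is "who" (word 1).
It is linked across 1 clause boundary (Ø).
It functions as the subject of "wondered", so the gap sits immediately after word 4 ("confirmed").
Base order: Ravi has confirmed who had wondered if the chef has worried about an invoice.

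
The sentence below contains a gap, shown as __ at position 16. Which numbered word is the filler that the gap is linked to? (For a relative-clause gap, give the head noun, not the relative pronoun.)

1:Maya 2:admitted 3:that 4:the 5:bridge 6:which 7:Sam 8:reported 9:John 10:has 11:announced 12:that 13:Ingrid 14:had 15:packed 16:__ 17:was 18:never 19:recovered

5

The gap at 16 is the object of "packed", inside a relative clause.
The relative pronoun is "which" (word 6); it is bound by the head noun immediately before it.
Its filler is the head noun "bridge", at word 5.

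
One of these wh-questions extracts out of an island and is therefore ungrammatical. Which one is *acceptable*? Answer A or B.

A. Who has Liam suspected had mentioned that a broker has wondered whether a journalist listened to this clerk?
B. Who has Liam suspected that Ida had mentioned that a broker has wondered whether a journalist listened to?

A

In B, the wh-phrase is extracted from inside a wh-island (introduced by "whether"), which blocks movement.
In A, the extraction path crosses only that-complement boundaries, which are transparent.
So A is grammatical.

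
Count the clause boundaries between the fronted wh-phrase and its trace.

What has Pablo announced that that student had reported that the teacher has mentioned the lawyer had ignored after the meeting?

"what" is extracted from the object of "ignored".
Boundaries crossed, outermost first: [that], [that], [Ø] — 3 in total.

3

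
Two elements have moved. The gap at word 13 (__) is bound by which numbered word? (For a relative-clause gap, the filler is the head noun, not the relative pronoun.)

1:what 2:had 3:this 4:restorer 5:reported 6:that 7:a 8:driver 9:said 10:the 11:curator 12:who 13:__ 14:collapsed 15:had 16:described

The marked gap is inside the relative clause, the subject of "collapsed".
Its filler is the head noun "curator" (via "who"), at word 11.
(The other dependency links word 1 to a gap after word 16.)

11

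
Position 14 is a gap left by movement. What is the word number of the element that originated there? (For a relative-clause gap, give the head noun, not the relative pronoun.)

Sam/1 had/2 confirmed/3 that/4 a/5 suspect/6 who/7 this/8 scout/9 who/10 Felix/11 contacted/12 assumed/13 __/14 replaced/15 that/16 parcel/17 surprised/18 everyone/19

The gap at 14 is the subject of "replaced", inside a relative clause.
The relative pronoun is "who" (word 7); it is bound by the head noun immediately before it.
Its filler is the head noun "suspect", at word 6.

6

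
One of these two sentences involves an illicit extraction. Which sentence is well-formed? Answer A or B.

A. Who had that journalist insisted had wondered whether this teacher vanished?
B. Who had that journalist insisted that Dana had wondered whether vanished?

In B, the wh-phrase is extracted from inside a wh-island (introduced by "whether"), which blocks movement.
In A, the extraction path crosses only that-complement boundaries, which are transparent.
So A is grammatical.

A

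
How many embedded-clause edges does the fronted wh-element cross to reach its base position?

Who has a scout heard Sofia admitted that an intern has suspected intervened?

"who" is extracted from the subject of "intervened".
Boundaries crossed, outermost first: [Ø], [that], [Ø] — 3 in total.

3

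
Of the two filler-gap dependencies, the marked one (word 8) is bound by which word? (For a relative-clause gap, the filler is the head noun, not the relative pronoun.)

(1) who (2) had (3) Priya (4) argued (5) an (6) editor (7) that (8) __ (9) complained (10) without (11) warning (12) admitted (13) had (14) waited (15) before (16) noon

The marked gap is inside the relative clause, the subject of "complained".
Its filler is the head noun "editor" (via "that"), at word 6.
(The other dependency links word 1 to a gap after word 12.)

6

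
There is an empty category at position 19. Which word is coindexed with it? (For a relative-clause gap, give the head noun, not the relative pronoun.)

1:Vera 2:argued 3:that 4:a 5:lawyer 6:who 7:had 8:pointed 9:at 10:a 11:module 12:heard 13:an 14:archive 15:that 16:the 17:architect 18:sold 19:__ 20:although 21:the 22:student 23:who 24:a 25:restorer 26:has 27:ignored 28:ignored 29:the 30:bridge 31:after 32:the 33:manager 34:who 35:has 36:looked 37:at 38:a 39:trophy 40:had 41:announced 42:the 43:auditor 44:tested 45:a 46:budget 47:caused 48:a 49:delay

The gap at 19 is the object of "sold", inside a relative clause.
The relative pronoun is "that" (word 15); it is bound by the head noun immediately before it.
Its filler is the head noun "archive", at word 14.

14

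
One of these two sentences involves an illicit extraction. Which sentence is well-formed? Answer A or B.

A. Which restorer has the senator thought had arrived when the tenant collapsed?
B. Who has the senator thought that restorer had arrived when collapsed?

A

In B, the wh-phrase is extracted from inside an adjunct island (introduced by "when"), which blocks movement.
In A, the extraction path crosses only that-complement boundaries, which are transparent.
So A is grammatical.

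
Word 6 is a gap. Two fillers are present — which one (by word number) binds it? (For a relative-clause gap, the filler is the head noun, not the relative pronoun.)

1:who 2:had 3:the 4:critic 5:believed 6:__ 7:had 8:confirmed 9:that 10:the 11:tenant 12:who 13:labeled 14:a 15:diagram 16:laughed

The marked gap is the subject of "confirmed".
Its filler is the fronted wh-phrase "who", at word 1.
(The other dependency links word 11 to a gap after word 12.)

1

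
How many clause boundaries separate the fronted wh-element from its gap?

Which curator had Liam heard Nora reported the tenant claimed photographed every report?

3

"which curator" is extracted from the subject of "photographed".
Boundaries crossed, outermost first: [Ø], [Ø], [Ø] — 3 in total.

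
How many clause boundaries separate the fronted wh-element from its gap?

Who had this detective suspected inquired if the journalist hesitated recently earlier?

1

"who" is extracted from the subject of "inquired".
Boundaries crossed, outermost first: [Ø] — 1 in total.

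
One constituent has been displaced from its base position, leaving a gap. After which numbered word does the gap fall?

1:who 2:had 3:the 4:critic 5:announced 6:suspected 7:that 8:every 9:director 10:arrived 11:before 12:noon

5

The displaced element is "who" (word 1).
It is linked across 1 clause boundary (Ø).
It functions as the subject of "suspected", so the gap sits immediately after word 5 ("announced").
Base order: The critic had announced who suspected that every director arrived before noon.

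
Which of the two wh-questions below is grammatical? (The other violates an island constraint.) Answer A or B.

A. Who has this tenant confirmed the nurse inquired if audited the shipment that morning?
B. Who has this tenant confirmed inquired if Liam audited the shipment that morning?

In A, the wh-phrase is extracted from inside a wh-island (introduced by "if"), which blocks movement.
In B, the extraction path crosses only that-complement boundaries, which are transparent.
So B is grammatical.

B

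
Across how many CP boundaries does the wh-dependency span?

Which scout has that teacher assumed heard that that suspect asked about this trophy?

1

"which scout" is extracted from the subject of "heard".
Boundaries crossed, outermost first: [Ø] — 1 in total.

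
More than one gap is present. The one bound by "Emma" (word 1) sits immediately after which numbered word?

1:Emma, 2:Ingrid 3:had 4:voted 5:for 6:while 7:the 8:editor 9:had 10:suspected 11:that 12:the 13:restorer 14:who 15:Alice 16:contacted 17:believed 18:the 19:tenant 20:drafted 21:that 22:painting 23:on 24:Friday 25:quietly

5

The displaced element is "Emma" (word 1).
It functions as the object of the preposition "for" of "voted", so the gap sits immediately after word 5 ("for").
Base order: Ingrid had voted for Emma while the editor had suspected that the restorer who Alice contacted believed the tenant drafted that painting on Friday quietly.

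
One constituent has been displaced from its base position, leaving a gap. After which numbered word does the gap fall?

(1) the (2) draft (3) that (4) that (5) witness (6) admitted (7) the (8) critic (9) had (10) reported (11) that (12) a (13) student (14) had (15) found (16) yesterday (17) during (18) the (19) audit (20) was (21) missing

The displaced element is "the draft" (word 2).
It is linked across 2 clause boundaries (Ø → that).
It functions as the direct object of "found", so the gap sits immediately after word 15 ("found").
Base order: That witness admitted the critic had reported that a student had found the draft yesterday during the audit.

15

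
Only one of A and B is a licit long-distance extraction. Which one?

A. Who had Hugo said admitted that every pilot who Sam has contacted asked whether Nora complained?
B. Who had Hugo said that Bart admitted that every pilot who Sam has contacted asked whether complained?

A

In B, the wh-phrase is extracted from inside a wh-island (introduced by "whether"), which blocks movement.
In A, the extraction path crosses only that-complement boundaries, which are transparent.
So A is grammatical.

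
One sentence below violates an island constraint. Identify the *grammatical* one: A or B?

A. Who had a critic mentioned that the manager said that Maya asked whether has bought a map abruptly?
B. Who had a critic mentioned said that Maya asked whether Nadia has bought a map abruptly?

In A, the wh-phrase is extracted from inside a wh-island (introduced by "whether"), which blocks movement.
In B, the extraction path crosses only that-complement boundaries, which are transparent.
So B is grammatical.

B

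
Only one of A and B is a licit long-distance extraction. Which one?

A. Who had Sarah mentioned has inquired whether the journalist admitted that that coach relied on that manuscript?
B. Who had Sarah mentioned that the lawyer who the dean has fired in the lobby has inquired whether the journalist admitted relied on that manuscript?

A

In B, the wh-phrase is extracted from inside a wh-island (introduced by "whether"), which blocks movement.
In A, the extraction path crosses only that-complement boundaries, which are transparent.
So A is grammatical.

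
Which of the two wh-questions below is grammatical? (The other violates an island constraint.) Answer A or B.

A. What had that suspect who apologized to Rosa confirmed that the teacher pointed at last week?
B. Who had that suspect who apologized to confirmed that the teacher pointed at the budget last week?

A

In B, the wh-phrase is extracted from inside a complex-NP island (relative clause) (introduced by "who"), which blocks movement.
In A, the extraction path crosses only that-complement boundaries, which are transparent.
So A is grammatical.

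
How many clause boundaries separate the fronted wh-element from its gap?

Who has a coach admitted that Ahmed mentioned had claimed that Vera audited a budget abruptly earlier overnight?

2

"who" is extracted from the subject of "claimed".
Boundaries crossed, outermost first: [that], [Ø] — 2 in total.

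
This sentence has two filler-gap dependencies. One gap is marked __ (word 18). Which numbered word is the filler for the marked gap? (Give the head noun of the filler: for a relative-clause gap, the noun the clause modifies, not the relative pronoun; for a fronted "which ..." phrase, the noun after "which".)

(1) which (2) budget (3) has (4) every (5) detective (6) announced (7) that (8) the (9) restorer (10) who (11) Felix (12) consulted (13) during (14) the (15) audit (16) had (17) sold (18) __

2

The marked gap is the direct object of "sold".
Its filler is the fronted wh-phrase "which budget", at word 2.
(The other dependency links word 9 to a gap after word 12.)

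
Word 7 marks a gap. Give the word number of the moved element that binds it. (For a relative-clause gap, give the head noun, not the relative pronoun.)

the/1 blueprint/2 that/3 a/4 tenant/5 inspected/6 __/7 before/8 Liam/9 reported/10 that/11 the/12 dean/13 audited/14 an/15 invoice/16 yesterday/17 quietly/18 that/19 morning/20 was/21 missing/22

2

The gap at 7 is the object of "inspected", inside a relative clause.
The relative pronoun is "that" (word 3); it is bound by the head noun immediately before it.
Its filler is the head noun "blueprint", at word 2.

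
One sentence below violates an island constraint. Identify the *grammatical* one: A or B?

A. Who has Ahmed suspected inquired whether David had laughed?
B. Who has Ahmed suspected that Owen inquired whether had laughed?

A

In B, the wh-phrase is extracted from inside a wh-island (introduced by "whether"), which blocks movement.
In A, the extraction path crosses only that-complement boundaries, which are transparent.
So A is grammatical.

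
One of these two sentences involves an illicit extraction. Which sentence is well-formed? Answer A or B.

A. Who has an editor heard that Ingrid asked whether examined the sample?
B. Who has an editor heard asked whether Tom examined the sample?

In A, the wh-phrase is extracted from inside a wh-island (introduced by "whether"), which blocks movement.
In B, the extraction path crosses only that-complement boundaries, which are transparent.
So B is grammatical.

B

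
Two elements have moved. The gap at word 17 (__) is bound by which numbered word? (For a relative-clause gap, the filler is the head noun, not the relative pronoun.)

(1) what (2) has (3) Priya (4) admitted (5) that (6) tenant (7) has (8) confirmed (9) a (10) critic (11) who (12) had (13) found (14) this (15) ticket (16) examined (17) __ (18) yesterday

1

The marked gap is the direct object of "examined".
Its filler is the fronted wh-phrase "what", at word 1.
(The other dependency links word 10 to a gap after word 11.)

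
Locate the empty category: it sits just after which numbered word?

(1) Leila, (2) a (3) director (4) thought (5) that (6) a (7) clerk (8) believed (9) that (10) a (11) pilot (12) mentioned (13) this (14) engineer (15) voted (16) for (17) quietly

16

The displaced element is "Leila" (word 1).
It is linked across 3 clause boundaries (that → that → Ø).
It functions as the object of the preposition "for" of "voted", so the gap sits immediately after word 16 ("for").
Base order: A director thought that a clerk believed that a pilot mentioned this engineer voted for Leila quietly.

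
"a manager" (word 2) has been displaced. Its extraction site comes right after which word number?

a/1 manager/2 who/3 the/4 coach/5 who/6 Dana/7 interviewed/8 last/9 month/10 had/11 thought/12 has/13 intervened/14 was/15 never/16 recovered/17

The displaced element is "a manager" (word 2).
It is linked across 1 clause boundary (Ø).
It functions as the subject of "intervened", so the gap sits immediately after word 12 ("thought").
Base order: The coach who Dana interviewed last month had thought that a manager has intervened.

12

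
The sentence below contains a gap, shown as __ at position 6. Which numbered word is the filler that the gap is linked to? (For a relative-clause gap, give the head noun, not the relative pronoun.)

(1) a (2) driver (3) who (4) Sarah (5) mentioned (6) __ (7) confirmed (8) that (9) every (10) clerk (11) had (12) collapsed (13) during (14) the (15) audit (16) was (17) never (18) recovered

The gap at 6 is the subject of "confirmed", inside a relative clause.
The relative pronoun is "who" (word 3); it is bound by the head noun immediately before it.
Its filler is the head noun "driver", at word 2.

2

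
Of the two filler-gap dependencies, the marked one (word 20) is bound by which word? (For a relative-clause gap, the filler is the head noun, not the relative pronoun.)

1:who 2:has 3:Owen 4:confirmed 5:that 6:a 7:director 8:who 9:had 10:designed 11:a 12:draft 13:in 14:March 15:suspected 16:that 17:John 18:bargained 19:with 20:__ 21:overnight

1

The marked gap is the object of the preposition "with" of "bargained".
Its filler is the fronted wh-phrase "who", at word 1.
(The other dependency links word 7 to a gap after word 8.)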